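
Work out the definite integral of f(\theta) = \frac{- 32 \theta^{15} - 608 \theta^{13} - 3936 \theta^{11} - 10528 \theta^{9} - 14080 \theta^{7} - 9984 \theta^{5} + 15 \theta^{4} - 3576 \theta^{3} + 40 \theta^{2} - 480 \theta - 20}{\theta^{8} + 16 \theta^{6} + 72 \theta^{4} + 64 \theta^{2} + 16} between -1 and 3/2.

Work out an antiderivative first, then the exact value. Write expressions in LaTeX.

Antiderivative: F(\theta) = \frac{- \frac{5 \theta}{2} - 1}{\frac{\theta^{4}}{2} + 4 \theta^{2} + 2} - 4 \left(- \theta^{2} - 1\right)^{4}; value = - \frac{137923085}{360256}

A candidate is checked by its d/d\theta: the result must match f(\theta).
F(\theta) = \frac{- \frac{5 \theta}{2} - 1}{\frac{\theta^{4}}{2} + 4 \theta^{2} + 2} - 4 \left(- \theta^{2} - 1\right)^{4} is an antiderivative of f.
Check: d/d\theta[\frac{- \frac{5 \theta}{2} - 1}{\frac{\theta^{4}}{2} + 4 \theta^{2} + 2} - 4 \left(- \theta^{2} - 1\right)^{4}] = \frac{- 32 \theta^{15} - 608 \theta^{13} - 3936 \theta^{11} - 10528 \theta^{9} - 14080 \theta^{7} - 9984 \theta^{5} + 15 \theta^{4} - 3576 \theta^{3} + 40 \theta^{2} - 480 \theta - 20}{\theta^{8} + 16 \theta^{6} + 72 \theta^{4} + 64 \theta^{2} + 16} = f(\theta).
F(3/2) = - \frac{12376641}{27712}; F(-1) = - \frac{829}{13}.
Integral = F(3/2) - F(-1) = - \frac{137923085}{360256}.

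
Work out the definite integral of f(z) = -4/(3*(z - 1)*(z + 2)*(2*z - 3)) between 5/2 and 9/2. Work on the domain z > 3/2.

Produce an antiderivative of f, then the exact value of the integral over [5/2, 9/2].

The denominator factors as 3*(z - 1)*(z + 2)*(2*z - 3); partial fractions split f into directly integrable pieces: -16/(21*(2*z - 3)) - 4/(63*(z + 2)) + 4/(9*(z - 1)).
F(z) = -4*(6*log(z - 3/2) - 7*log(z - 1) + log(z + 2))/63 is an antiderivative of f.
Check: d/dz[-4*(6*log(z - 3/2) - 7*log(z - 1) + log(z + 2))/63] = -4/(6*z**3 - 3*z**2 - 21*z + 18), which equals f(z).
F(9/2) = -8*log(3)/21 - 4*log(13/2)/63 + 4*log(7/2)/9; F(5/2) = -4*log(9/2)/63 + 4*log(3/2)/9.
Integral = F(9/2) - F(5/2) = -8*log(3)/21 - 4*log(3/2)/9 - 4*log(13/2)/63 + 4*log(9/2)/63 + 4*log(7/2)/9.

Antiderivative: F(z) = -4*(6*log(z - 3/2) - 7*log(z - 1) + log(z + 2))/63; value = -8*log(3)/21 - 4*log(3/2)/9 - 4*log(13/2)/63 + 4*log(9/2)/63 + 4*log(7/2)/9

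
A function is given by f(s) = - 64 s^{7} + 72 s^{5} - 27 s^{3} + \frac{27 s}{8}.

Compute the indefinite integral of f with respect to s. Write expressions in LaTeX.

f matches the chain-rule pattern g'(h)*h' with inner function h(s) = \frac{3}{4} - 2 s^{2}; substituting u = h(s) collapses the integral.
Check: d/ds[- 8 s^{8} + 12 s^{6} - \frac{27 s^{4}}{4} + \frac{27 s^{2}}{16}] = - 64 s^{7} + 72 s^{5} - 27 s^{3} + \frac{27 s}{8} = f(s).

F(s) = - 8 s^{8} + 12 s^{6} - \frac{27 s^{4}}{4} + \frac{27 s^{2}}{16} + C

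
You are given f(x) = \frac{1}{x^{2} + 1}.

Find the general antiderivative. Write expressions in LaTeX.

A candidate is checked by its d/dx: the result must match f(x).
Check: d/dx[\operatorname{atan}{\left(x \right)}] = \frac{1}{x^{2} + 1} = f(x).

F(x) = \operatorname{atan}{\left(x \right)} + C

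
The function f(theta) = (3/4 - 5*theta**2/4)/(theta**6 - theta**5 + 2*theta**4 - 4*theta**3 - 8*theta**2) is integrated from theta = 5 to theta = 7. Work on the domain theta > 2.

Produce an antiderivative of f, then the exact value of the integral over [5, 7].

Antiderivative: F(theta) = 3*log(theta)/64 - 17*log(theta - 2)/384 + log(theta + 1)/30 - 23*log(theta**2 + 4)/1280 + 69*atan(theta/2)/640 + 3/(32*theta); value = -35*log(5)/384 - 69*atan(5/2)/640 - 23*log(53)/1280 - log(6)/30 - 3/560 + 17*log(3)/384 + 23*log(29)/1280 + log(8)/30 + 3*log(7)/64 + 69*atan(7/2)/640

The denominator factors as 4*theta**2*(theta - 2)*(theta + 1)*(theta**2 + 4); partial fractions split f into directly integrable pieces: -23*(theta - 6)/(640*(theta**2 + 4)) + 1/(30*(theta + 1)) - 17/(384*(theta - 2)) + 3/(64*theta) - 3/(32*theta**2).
F(theta) = 3*log(theta)/64 - 17*log(theta - 2)/384 + log(theta + 1)/30 - 23*log(theta**2 + 4)/1280 + 69*atan(theta/2)/640 + 3/(32*theta) is an antiderivative of f.
Check: d/dtheta[3*log(theta)/64 - 17*log(theta - 2)/384 + log(theta + 1)/30 - 23*log(theta**2 + 4)/1280 + 69*atan(theta/2)/640 + 3/(32*theta)] = (3 - 5*theta**2)/(4*theta**6 - 4*theta**5 + 8*theta**4 - 16*theta**3 - 32*theta**2), which equals f(theta).
F(7) = -23*log(53)/1280 - 17*log(5)/384 + 3/224 + log(8)/30 + 3*log(7)/64 + 69*atan(7/2)/640; F(5) = -23*log(29)/1280 - 17*log(3)/384 + 3/160 + log(6)/30 + 3*log(5)/64 + 69*atan(5/2)/640.
Integral = F(7) - F(5) = -35*log(5)/384 - 69*atan(5/2)/640 - 23*log(53)/1280 - log(6)/30 - 3/560 + 17*log(3)/384 + 23*log(29)/1280 + log(8)/30 + 3*log(7)/64 + 69*atan(7/2)/640.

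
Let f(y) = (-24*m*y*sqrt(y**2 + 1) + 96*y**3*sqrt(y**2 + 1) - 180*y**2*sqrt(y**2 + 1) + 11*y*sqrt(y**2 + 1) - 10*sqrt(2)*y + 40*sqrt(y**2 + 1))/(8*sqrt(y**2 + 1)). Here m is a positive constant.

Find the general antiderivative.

Any candidate F(y) must reproduce f(y) exactly when differentiated.
Check: d/dy[-3*m*y**2/2 - 5*sqrt(2*y**2 + 2)/4 + 3*(-2*y**2 + 5*y/2 + 4/3)**2/4] = (-24*m*y*sqrt(y**2 + 1) + 96*y**3*sqrt(y**2 + 1) - 180*y**2*sqrt(y**2 + 1) + 11*y*sqrt(y**2 + 1) - 10*sqrt(2)*y + 40*sqrt(y**2 + 1))/(8*sqrt(y**2 + 1)) = f(y).

F(y) = -3*m*y**2/2 - 5*sqrt(2*y**2 + 2)/4 + 3*(-2*y**2 + 5*y/2 + 4/3)**2/4 + C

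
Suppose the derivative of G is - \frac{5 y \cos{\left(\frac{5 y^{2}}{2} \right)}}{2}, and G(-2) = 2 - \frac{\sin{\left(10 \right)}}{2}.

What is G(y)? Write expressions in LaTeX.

G'(y) matches the chain-rule pattern g'(h)*h' with inner function h(y) = \frac{5 y^{2}}{2}; substituting u = h(y) collapses the integral.
A general antiderivative is - \frac{\sin{\left(\frac{5 y^{2}}{2} \right)}}{2} + C.
The condition gives C = 2 - \frac{\sin{\left(10 \right)}}{2} - (- \frac{\sin{\left(10 \right)}}{2}) = 2.
So G(y) = \frac{4 - \sin{\left(\frac{5 y^{2}}{2} \right)}}{2}.
Check: d/dy[\frac{4 - \sin{\left(\frac{5 y^{2}}{2} \right)}}{2}] = - \frac{5 y \cos{\left(\frac{5 y^{2}}{2} \right)}}{2} = G'(y).

G(y) = \frac{4 - \sin{\left(\frac{5 y^{2}}{2} \right)}}{2}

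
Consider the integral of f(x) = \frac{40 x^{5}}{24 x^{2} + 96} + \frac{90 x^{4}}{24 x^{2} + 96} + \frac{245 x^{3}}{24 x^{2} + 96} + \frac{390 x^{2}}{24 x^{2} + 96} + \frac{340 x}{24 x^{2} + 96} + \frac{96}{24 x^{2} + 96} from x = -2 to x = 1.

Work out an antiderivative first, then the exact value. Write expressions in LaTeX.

Antiderivative: F(x) = \frac{5 \left(2 x^{2} + 3 x + 2\right)^{2} - 24 \operatorname{atan}{\left(\frac{x}{2} \right)}}{48}; value = - \frac{\pi}{8} - \frac{\operatorname{atan}{\left(\frac{1}{2} \right)}}{2} + \frac{55}{16}

Integrate term by term and add the pieces.
F(x) = \frac{5 \left(2 x^{2} + 3 x + 2\right)^{2} - 24 \operatorname{atan}{\left(\frac{x}{2} \right)}}{48} is an antiderivative of f.
Check: d/dx[\frac{5 \left(2 x^{2} + 3 x + 2\right)^{2} - 24 \operatorname{atan}{\left(\frac{x}{2} \right)}}{48}] = \frac{40 x^{5} + 90 x^{4} + 245 x^{3} + 390 x^{2} + 340 x + 96}{24 x^{2} + 96}, which equals f(x).
F(1) = \frac{245}{48} - \frac{\operatorname{atan}{\left(\frac{1}{2} \right)}}{2}; F(-2) = \frac{\pi}{8} + \frac{5}{3}.
Integral = F(1) - F(-2) = - \frac{\pi}{8} - \frac{\operatorname{atan}{\left(\frac{1}{2} \right)}}{2} + \frac{55}{16}.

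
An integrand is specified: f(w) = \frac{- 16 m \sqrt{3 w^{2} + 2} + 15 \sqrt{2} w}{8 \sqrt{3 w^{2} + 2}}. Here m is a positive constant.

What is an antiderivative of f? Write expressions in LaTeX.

Any candidate F(w) must reproduce f(w) exactly when differentiated.
Check: d/dw[- 2 m w + \frac{5 \sqrt{\frac{3 w^{2}}{2} + 1}}{4}] = \frac{- 16 m \sqrt{3 w^{2} + 2} + 15 \sqrt{2} w}{8 \sqrt{3 w^{2} + 2}} = f(w).

An antiderivative is F(w) = - 2 m w + \frac{5 \sqrt{\frac{3 w^{2}}{2} + 1}}{4}.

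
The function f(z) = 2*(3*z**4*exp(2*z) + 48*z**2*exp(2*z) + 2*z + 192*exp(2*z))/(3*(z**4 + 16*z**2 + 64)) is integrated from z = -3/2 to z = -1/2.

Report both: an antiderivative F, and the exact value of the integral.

Recover f(z) by differentiating a candidate F(z); any mismatch rules it out.
F(z) = exp(2*z) - 1/(3*(z**2/2 + 4)) is an antiderivative of f.
Check: d/dz[exp(2*z) - 1/(3*(z**2/2 + 4))] = (6*z**4*exp(2*z) + 96*z**2*exp(2*z) + 4*z + 384*exp(2*z))/(3*z**4 + 48*z**2 + 192), which equals f(z).
F(-1/2) = -8/99 + exp(-1); F(-3/2) = -8/123 + exp(-3).
Integral = F(-1/2) - F(-3/2) = -exp(-3) - 64/4059 + exp(-1).

Antiderivative: F(z) = exp(2*z) - 1/(3*(z**2/2 + 4)); value = -exp(-3) - 64/4059 + exp(-1)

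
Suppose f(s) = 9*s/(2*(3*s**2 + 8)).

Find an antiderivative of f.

An antiderivative is F(s) = 3*log(3*s**2/2 + 4)/4.

The substitution u = 3*s**2/2 + 4 works: f is exactly (dF/du)*(du/ds) for that inner function.
Check: d/ds[3*log(3*s**2/2 + 4)/4] = 9*s/(6*s**2 + 16), which equals f(s).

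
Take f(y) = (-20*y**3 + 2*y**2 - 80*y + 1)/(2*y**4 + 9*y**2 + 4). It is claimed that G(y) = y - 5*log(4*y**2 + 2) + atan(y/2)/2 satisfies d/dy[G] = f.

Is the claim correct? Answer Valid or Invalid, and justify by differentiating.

Invalid: d/dy[G] - f = 1, which is not 0.

d/dy[G] = (2*y**4 - 20*y**3 + 11*y**2 - 80*y + 5)/(2*y**4 + 9*y**2 + 4)
d/dy[G] - f(y) = 1 != 0.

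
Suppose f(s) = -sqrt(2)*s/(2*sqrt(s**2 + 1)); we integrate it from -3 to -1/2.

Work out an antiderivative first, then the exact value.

f matches the chain-rule pattern g'(h)*h' with inner function h(s) = 2*s**2 + 2; substituting u = h(s) collapses the integral.
F(s) = -sqrt(2)*sqrt(s**2 + 1)/2 is an antiderivative of f.
Check: d/ds[-sqrt(2)*sqrt(s**2 + 1)/2] = -sqrt(2)*s/(2*sqrt(s**2 + 1)) = f(s).
F(-1/2) = -sqrt(10)/4; F(-3) = -sqrt(5).
Integral = F(-1/2) - F(-3) = -sqrt(10)/4 + sqrt(5).

Antiderivative: F(s) = -sqrt(2)*sqrt(s**2 + 1)/2; value = -sqrt(10)/4 + sqrt(5)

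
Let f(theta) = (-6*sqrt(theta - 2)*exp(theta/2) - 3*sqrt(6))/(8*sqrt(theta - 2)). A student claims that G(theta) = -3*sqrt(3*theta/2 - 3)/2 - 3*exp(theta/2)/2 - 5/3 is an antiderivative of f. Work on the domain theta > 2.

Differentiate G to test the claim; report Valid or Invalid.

Valid: G'(theta) = f(theta).

d/dtheta[G] = (-6*sqrt(theta - 2)*exp(theta/2) - 3*sqrt(6))/(8*sqrt(theta - 2))
This equals f(theta) exactly, so the claim holds.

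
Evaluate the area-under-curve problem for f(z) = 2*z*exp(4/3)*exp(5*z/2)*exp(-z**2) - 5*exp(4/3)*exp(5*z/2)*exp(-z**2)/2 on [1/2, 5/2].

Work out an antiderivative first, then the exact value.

Antiderivative: F(z) = -exp(-z**2 + 5*z/2 + 4/3); value = -exp(4/3) + exp(7/3)

f matches the chain-rule pattern g'(h)*h' with inner function h(z) = -z**2 + 5*z/2 + 4/3; substituting u = h(z) collapses the integral.
F(z) = -exp(-z**2 + 5*z/2 + 4/3) is an antiderivative of f.
Check: d/dz[-exp(-z**2 + 5*z/2 + 4/3)] = 2*z*exp(4/3)*exp(5*z/2)*exp(-z**2) - 5*exp(4/3)*exp(5*z/2)*exp(-z**2)/2 = f(z).
F(5/2) = -exp(4/3); F(1/2) = -exp(7/3).
Integral = F(5/2) - F(1/2) = -exp(4/3) + exp(7/3).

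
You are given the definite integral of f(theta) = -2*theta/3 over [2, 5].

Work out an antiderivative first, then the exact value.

Antiderivative: F(theta) = -theta**2/3; value = -7

For F(theta) to be correct the identity F'(theta) - f(theta) = 0 must hold.
F(theta) = -theta**2/3 is an antiderivative of f.
Check: d/dtheta[-theta**2/3] = -2*theta/3 = f(theta).
F(5) = -25/3; F(2) = -4/3.
Integral = F(5) - F(2) = -7.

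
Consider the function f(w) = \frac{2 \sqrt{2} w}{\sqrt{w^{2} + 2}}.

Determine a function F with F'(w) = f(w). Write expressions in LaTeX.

An antiderivative is F(w) = 4 \sqrt{\frac{w^{2}}{2} + 1}.

f matches the chain-rule pattern g'(h)*h' with inner function h(w) = \frac{w^{2}}{2} + 1; substituting u = h(w) collapses the integral.
Check: d/dw[4 \sqrt{\frac{w^{2}}{2} + 1}] = \frac{2 \sqrt{2} w}{\sqrt{w^{2} + 2}} = f(w).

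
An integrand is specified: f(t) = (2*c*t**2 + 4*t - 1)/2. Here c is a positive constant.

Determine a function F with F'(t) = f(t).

Check any antiderivative F(t) by computing F'(t) and comparing it with f(t).
Check: d/dt[(2*c*t**3 + 6*t**2 - 3*t - 2)/6] = c*t**2 + 2*t - 1/2, which equals f(t).

An antiderivative is F(t) = (2*c*t**3 + 6*t**2 - 3*t - 2)/6.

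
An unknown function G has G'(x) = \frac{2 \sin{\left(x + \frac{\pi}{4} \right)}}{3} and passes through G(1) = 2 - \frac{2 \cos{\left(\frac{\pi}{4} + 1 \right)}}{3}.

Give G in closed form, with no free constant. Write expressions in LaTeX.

Differentiate the proposed G(x) back; it has to land on the given G'(x).
A general antiderivative is - \frac{2 \cos{\left(x + \frac{\pi}{4} \right)}}{3} + C.
The condition gives C = 2 - \frac{2 \cos{\left(\frac{\pi}{4} + 1 \right)}}{3} - (- \frac{2 \cos{\left(\frac{\pi}{4} + 1 \right)}}{3}) = 2.
So G(x) = \frac{2 \left(3 - \cos{\left(x + \frac{\pi}{4} \right)}\right)}{3}.
Check: d/dx[\frac{2 \left(3 - \cos{\left(x + \frac{\pi}{4} \right)}\right)}{3}] = \frac{2 \sin{\left(x + \frac{\pi}{4} \right)}}{3} = G'(x).

G(x) = \frac{2 \left(3 - \cos{\left(x + \frac{\pi}{4} \right)}\right)}{3}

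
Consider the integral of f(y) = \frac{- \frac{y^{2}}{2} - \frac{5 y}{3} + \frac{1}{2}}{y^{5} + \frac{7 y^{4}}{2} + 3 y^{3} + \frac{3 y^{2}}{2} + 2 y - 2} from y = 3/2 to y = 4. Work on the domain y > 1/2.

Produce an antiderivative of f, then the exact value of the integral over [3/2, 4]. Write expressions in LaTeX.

Antiderivative: F(y) = - \frac{22 y \log{\left(y - \frac{1}{2} \right)} + 76 y \log{\left(y + 2 \right)} - 49 y \log{\left(y^{2} + 1 \right)} + 86 y \operatorname{atan}{\left(y \right)} + 44 \log{\left(y - \frac{1}{2} \right)} + 152 \log{\left(y + 2 \right)} - 98 \log{\left(y^{2} + 1 \right)} + 172 \operatorname{atan}{\left(y \right)} - 55}{375 \left(y + 2\right)}; value = - \frac{76 \log{\left(6 \right)}}{375} - \frac{86 \operatorname{atan}{\left(4 \right)}}{375} - \frac{49 \log{\left(\frac{13}{4} \right)}}{375} - \frac{11}{630} + \frac{18 \log{\left(\frac{7}{2} \right)}}{125} + \frac{86 \operatorname{atan}{\left(\frac{3}{2} \right)}}{375} + \frac{49 \log{\left(17 \right)}}{375}

Factor the denominator (3 \left(y + 2\right)^{2} \left(2 y - 1\right) \left(y^{2} + 1\right)) and decompose: f = \frac{2 \left(49 y - 43\right)}{375 \left(y^{2} + 1\right)} - \frac{44}{375 \left(2 y - 1\right)} - \frac{76}{375 \left(y + 2\right)} - \frac{11}{75 \left(y + 2\right)^{2}}; each piece integrates to a log, atan, or power term.
F(y) = - \frac{22 y \log{\left(y - \frac{1}{2} \right)} + 76 y \log{\left(y + 2 \right)} - 49 y \log{\left(y^{2} + 1 \right)} + 86 y \operatorname{atan}{\left(y \right)} + 44 \log{\left(y - \frac{1}{2} \right)} + 152 \log{\left(y + 2 \right)} - 98 \log{\left(y^{2} + 1 \right)} + 172 \operatorname{atan}{\left(y \right)} - 55}{375 \left(y + 2\right)} is an antiderivative of f.
Check: d/dy[- \frac{22 y \log{\left(y - \frac{1}{2} \right)} + 76 y \log{\left(y + 2 \right)} - 49 y \log{\left(y^{2} + 1 \right)} + 86 y \operatorname{atan}{\left(y \right)} + 44 \log{\left(y - \frac{1}{2} \right)} + 152 \log{\left(y + 2 \right)} - 98 \log{\left(y^{2} + 1 \right)} + 172 \operatorname{atan}{\left(y \right)} - 55}{375 \left(y + 2\right)}] = \frac{- 3 y^{2} - 10 y + 3}{6 y^{5} + 21 y^{4} + 18 y^{3} + 9 y^{2} + 12 y - 12}, which equals f(y).
F(4) = - \frac{76 \log{\left(6 \right)}}{375} - \frac{86 \operatorname{atan}{\left(4 \right)}}{375} - \frac{22 \log{\left(\frac{7}{2} \right)}}{375} + \frac{11}{450} + \frac{49 \log{\left(17 \right)}}{375}; F(3/2) = - \frac{76 \log{\left(\frac{7}{2} \right)}}{375} - \frac{86 \operatorname{atan}{\left(\frac{3}{2} \right)}}{375} + \frac{22}{525} + \frac{49 \log{\left(\frac{13}{4} \right)}}{375}.
Integral = F(4) - F(3/2) = - \frac{76 \log{\left(6 \right)}}{375} - \frac{86 \operatorname{atan}{\left(4 \right)}}{375} - \frac{49 \log{\left(\frac{13}{4} \right)}}{375} - \frac{11}{630} + \frac{18 \log{\left(\frac{7}{2} \right)}}{125} + \frac{86 \operatorname{atan}{\left(\frac{3}{2} \right)}}{375} + \frac{49 \log{\left(17 \right)}}{375}.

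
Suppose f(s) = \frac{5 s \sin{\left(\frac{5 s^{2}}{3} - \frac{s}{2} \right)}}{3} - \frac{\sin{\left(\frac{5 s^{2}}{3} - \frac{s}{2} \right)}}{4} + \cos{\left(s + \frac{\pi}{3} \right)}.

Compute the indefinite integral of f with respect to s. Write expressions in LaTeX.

Integrate term by term and add the pieces.
Check: d/ds[- \frac{- 2 \sin{\left(s + \frac{\pi}{3} \right)} + \cos{\left(\frac{5 s^{2}}{3} - \frac{s}{2} \right)}}{2}] = \frac{5 s \sin{\left(\frac{5 s^{2}}{3} - \frac{s}{2} \right)}}{3} - \frac{\sin{\left(\frac{5 s^{2}}{3} - \frac{s}{2} \right)}}{4} + \cos{\left(s + \frac{\pi}{3} \right)} = f(s).

F(s) = - \frac{- 2 \sin{\left(s + \frac{\pi}{3} \right)} + \cos{\left(\frac{5 s^{2}}{3} - \frac{s}{2} \right)}}{2} + C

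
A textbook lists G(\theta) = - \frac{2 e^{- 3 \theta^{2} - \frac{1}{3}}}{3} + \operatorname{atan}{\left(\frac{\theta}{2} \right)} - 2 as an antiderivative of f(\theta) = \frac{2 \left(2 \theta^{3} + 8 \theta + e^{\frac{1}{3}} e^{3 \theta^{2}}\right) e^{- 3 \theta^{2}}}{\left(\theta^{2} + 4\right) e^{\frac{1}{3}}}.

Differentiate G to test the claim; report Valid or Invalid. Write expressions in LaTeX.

d/d\theta[G] = \frac{4 \theta^{3} + 16 \theta + 2 e^{\frac{1}{3}} e^{3 \theta^{2}}}{\theta^{2} e^{\frac{1}{3}} e^{3 \theta^{2}} + 4 e^{\frac{1}{3}} e^{3 \theta^{2}}}
This equals f(\theta) exactly, so the claim holds.

Valid. The derivative of G reproduces f.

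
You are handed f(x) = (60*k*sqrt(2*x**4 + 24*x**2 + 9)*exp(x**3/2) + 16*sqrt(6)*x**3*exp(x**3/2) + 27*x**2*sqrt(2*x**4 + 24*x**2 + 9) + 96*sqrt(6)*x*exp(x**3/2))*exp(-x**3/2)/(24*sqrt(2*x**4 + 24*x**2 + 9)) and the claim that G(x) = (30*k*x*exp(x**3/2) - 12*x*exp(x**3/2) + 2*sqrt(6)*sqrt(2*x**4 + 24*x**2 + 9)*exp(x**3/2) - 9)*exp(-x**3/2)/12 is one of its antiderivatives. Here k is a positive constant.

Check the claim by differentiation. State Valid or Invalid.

Invalid: d/dx[G] - f = -1, which is not 0.

d/dx[G] = (60*k*sqrt(2*x**4 + 24*x**2 + 9)*exp(x**3/2) + 16*sqrt(6)*x**3*exp(x**3/2) + 27*x**2*sqrt(2*x**4 + 24*x**2 + 9) + 96*sqrt(6)*x*exp(x**3/2) - 24*sqrt(2*x**4 + 24*x**2 + 9)*exp(x**3/2))*exp(-x**3/2)/(24*sqrt(2*x**4 + 24*x**2 + 9))
d/dx[G] - f(x) = -1 != 0.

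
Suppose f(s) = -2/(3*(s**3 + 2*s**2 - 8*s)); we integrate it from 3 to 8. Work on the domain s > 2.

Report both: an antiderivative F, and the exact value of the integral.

Antiderivative: F(s) = -(-3*log(s) + 2*log(s - 2) + log(s + 4))/36; value = -log(6)/18 - log(3)/12 - log(12)/36 + log(7)/36 + log(8)/12

Factor the denominator (3*s*(s - 2)*(s + 4)) and decompose: f = -1/(36*(s + 4)) - 1/(18*(s - 2)) + 1/(12*s); each piece integrates to a log, atan, or power term.
F(s) = -(-3*log(s) + 2*log(s - 2) + log(s + 4))/36 is an antiderivative of f.
Check: d/ds[-(-3*log(s) + 2*log(s - 2) + log(s + 4))/36] = -2/(3*s**3 + 6*s**2 - 24*s), which equals f(s).
F(8) = -log(6)/18 - log(12)/36 + log(8)/12; F(3) = -log(7)/36 + log(3)/12.
Integral = F(8) - F(3) = -log(6)/18 - log(3)/12 - log(12)/36 + log(7)/36 + log(8)/12.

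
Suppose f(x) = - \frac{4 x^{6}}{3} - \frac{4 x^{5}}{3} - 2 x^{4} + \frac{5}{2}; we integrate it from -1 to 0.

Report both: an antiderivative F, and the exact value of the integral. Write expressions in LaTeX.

The integrand splits into summands that can be handled one at a time.
F(x) = - \frac{4 x^{7}}{21} - \frac{2 x^{6}}{9} - \frac{2 x^{5}}{5} + \frac{5 x}{2} is an antiderivative of f.
Check: d/dx[- \frac{4 x^{7}}{21} - \frac{2 x^{6}}{9} - \frac{2 x^{5}}{5} + \frac{5 x}{2}] = - \frac{4 x^{6}}{3} - \frac{4 x^{5}}{3} - 2 x^{4} + \frac{5}{2} = f(x).
F(0) = 0; F(-1) = - \frac{1343}{630}.
Integral = F(0) - F(-1) = \frac{1343}{630}.

Antiderivative: F(x) = - \frac{4 x^{7}}{21} - \frac{2 x^{6}}{9} - \frac{2 x^{5}}{5} + \frac{5 x}{2}; value = \frac{1343}{630}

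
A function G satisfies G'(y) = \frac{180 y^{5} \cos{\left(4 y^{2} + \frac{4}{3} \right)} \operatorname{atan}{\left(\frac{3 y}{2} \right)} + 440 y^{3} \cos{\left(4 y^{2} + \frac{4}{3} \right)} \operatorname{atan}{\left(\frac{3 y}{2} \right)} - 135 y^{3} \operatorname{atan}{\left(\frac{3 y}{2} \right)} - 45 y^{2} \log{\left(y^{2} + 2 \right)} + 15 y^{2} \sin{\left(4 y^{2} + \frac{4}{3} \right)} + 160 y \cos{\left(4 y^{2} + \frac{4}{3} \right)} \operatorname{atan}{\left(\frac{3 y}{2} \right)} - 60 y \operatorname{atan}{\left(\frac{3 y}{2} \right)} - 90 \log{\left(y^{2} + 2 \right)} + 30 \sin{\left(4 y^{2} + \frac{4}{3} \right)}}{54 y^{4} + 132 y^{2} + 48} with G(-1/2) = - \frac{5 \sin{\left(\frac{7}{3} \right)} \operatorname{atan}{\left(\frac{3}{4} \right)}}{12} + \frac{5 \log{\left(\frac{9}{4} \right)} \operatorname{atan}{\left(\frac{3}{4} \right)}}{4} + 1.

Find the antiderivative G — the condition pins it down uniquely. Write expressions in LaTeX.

G'(y) has the shape u'v + uv' for u = - \frac{5 \log{\left(y^{2} + 2 \right)}}{4} + \frac{5 \sin{\left(4 y^{2} + \frac{4}{3} \right)}}{12} and v = \operatorname{atan}{\left(\frac{3 y}{2} \right)} — it is the derivative of the product u*v.
A general antiderivative is - \frac{5 \left(\frac{3 \log{\left(y^{2} + 2 \right)}}{4} - \frac{\sin{\left(4 y^{2} + \frac{4}{3} \right)}}{4}\right) \operatorname{atan}{\left(\frac{3 y}{2} \right)}}{3} + C.
The condition gives C = - \frac{5 \sin{\left(\frac{7}{3} \right)} \operatorname{atan}{\left(\frac{3}{4} \right)}}{12} + \frac{5 \log{\left(\frac{9}{4} \right)} \operatorname{atan}{\left(\frac{3}{4} \right)}}{4} + 1 - (- \frac{5 \sin{\left(\frac{7}{3} \right)} \operatorname{atan}{\left(\frac{3}{4} \right)}}{12} + \frac{5 \log{\left(\frac{9}{4} \right)} \operatorname{atan}{\left(\frac{3}{4} \right)}}{4}) = 1.
So G(y) = - \frac{5 \log{\left(y^{2} + 2 \right)} \operatorname{atan}{\left(\frac{3 y}{2} \right)}}{4} + \frac{5 \sin{\left(4 y^{2} + \frac{4}{3} \right)} \operatorname{atan}{\left(\frac{3 y}{2} \right)}}{12} + 1.
Check: d/dy[- \frac{5 \log{\left(y^{2} + 2 \right)} \operatorname{atan}{\left(\frac{3 y}{2} \right)}}{4} + \frac{5 \sin{\left(4 y^{2} + \frac{4}{3} \right)} \operatorname{atan}{\left(\frac{3 y}{2} \right)}}{12} + 1] = \frac{180 y^{5} \cos{\left(4 y^{2} + \frac{4}{3} \right)} \operatorname{atan}{\left(\frac{3 y}{2} \right)} + 440 y^{3} \cos{\left(4 y^{2} + \frac{4}{3} \right)} \operatorname{atan}{\left(\frac{3 y}{2} \right)} - 135 y^{3} \operatorname{atan}{\left(\frac{3 y}{2} \right)} - 45 y^{2} \log{\left(y^{2} + 2 \right)} + 15 y^{2} \sin{\left(4 y^{2} + \frac{4}{3} \right)} + 160 y \cos{\left(4 y^{2} + \frac{4}{3} \right)} \operatorname{atan}{\left(\frac{3 y}{2} \right)} - 60 y \operatorname{atan}{\left(\frac{3 y}{2} \right)} - 90 \log{\left(y^{2} + 2 \right)} + 30 \sin{\left(4 y^{2} + \frac{4}{3} \right)}}{54 y^{4} + 132 y^{2} + 48} = G'(y).

G(y) = - \frac{5 \log{\left(y^{2} + 2 \right)} \operatorname{atan}{\left(\frac{3 y}{2} \right)}}{4} + \frac{5 \sin{\left(4 y^{2} + \frac{4}{3} \right)} \operatorname{atan}{\left(\frac{3 y}{2} \right)}}{12} + 1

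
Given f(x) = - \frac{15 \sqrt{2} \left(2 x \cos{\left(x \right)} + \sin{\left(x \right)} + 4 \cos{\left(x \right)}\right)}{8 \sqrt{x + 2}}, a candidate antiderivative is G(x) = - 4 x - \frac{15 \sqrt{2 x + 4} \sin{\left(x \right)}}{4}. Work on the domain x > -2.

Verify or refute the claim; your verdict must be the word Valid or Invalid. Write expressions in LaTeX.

Invalid: d/dx[G] - f = -4, which is not 0.

d/dx[G] = \frac{- 30 \sqrt{2} x \cos{\left(x \right)} - 32 \sqrt{x + 2} - 15 \sqrt{2} \sin{\left(x \right)} - 60 \sqrt{2} \cos{\left(x \right)}}{8 \sqrt{x + 2}}
d/dx[G] - f(x) = -4 != 0.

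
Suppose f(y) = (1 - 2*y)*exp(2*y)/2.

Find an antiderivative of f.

Recognize the product-rule pattern: f = u'v + uv' with u = 1/2 - y/2, v = exp(2*y), so integration by parts undoes it.
Check: d/dy[-y*exp(2*y)/2 + exp(2*y)/2] = -y*exp(2*y) + exp(2*y)/2, which equals f(y).

An antiderivative is F(y) = -y*exp(2*y)/2 + exp(2*y)/2.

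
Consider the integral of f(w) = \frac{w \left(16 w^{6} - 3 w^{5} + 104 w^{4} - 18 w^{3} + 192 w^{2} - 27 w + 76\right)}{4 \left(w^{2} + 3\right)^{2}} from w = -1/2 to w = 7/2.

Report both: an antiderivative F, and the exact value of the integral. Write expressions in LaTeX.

Any candidate F(w) must reproduce f(w) exactly when differentiated.
F(w) = \frac{4 w^{6} - w^{5} + 16 w^{4} - 3 w^{3} + 12 w^{2} - 2}{4 \left(w^{2} + 3\right)} is an antiderivative of f.
Check: d/dw[\frac{4 w^{6} - w^{5} + 16 w^{4} - 3 w^{3} + 12 w^{2} - 2}{4 \left(w^{2} + 3\right)}] = \frac{16 w^{7} - 3 w^{6} + 104 w^{5} - 18 w^{4} + 192 w^{3} - 27 w^{2} + 76 w}{4 w^{4} + 24 w^{2} + 36}, which equals f(w).
F(7/2) = \frac{295847}{1952}; F(-1/2) = \frac{79}{416}.
Integral = F(7/2) - F(-1/2) = \frac{480149}{3172}.

Antiderivative: F(w) = \frac{4 w^{6} - w^{5} + 16 w^{4} - 3 w^{3} + 12 w^{2} - 2}{4 \left(w^{2} + 3\right)}; value = \frac{480149}{3172}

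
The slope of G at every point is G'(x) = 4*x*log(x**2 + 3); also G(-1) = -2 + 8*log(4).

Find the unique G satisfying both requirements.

Recover the given G'(x) by differentiating a candidate G(x); any mismatch rules it out.
A general antiderivative is 2*x**2*log(x**2 + 3) - 2*x**2 + 6*log(x**2 + 3) + C.
The condition gives C = -2 + 8*log(4) - (-2 + 8*log(4)) = 0.
So G(x) = 2*x**2*log(x**2 + 3) - 2*x**2 + 6*log(x**2 + 3).
Check: d/dx[2*x**2*log(x**2 + 3) - 2*x**2 + 6*log(x**2 + 3)] = 4*x*log(x**2 + 3) = G'(x).

G(x) = 2*x**2*log(x**2 + 3) - 2*x**2 + 6*log(x**2 + 3)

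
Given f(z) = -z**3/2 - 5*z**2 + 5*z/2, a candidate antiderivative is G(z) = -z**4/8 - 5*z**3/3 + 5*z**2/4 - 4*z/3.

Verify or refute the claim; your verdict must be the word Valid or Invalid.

d/dz[G] = -z**3/2 - 5*z**2 + 5*z/2 - 4/3
d/dz[G] - f(z) = -4/3 != 0.

Invalid: d/dz[G] - f = -4/3, which is not 0.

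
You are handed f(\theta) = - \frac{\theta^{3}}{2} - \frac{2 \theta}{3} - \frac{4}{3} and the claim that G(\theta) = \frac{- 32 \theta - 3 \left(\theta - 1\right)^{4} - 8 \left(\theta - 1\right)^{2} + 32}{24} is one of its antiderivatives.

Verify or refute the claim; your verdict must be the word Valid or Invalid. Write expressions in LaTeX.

d/d\theta[G] = - \frac{\theta^{3}}{2} + \frac{3 \theta^{2}}{2} - \frac{13 \theta}{6} - \frac{1}{6}
d/d\theta[G] - f(\theta) = \frac{3 \theta^{2}}{2} - \frac{3 \theta}{2} + \frac{7}{6} != 0.

Invalid: d/d\theta[G] - f = \frac{3 \theta^{2}}{2} - \frac{3 \theta}{2} + \frac{7}{6}, which is not 0.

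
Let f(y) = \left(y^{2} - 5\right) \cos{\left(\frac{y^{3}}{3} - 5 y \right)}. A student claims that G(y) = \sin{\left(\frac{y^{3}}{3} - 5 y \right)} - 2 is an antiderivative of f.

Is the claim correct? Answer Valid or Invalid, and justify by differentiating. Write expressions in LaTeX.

d/dy[G] = y^{2} \cos{\left(\frac{y^{3}}{3} - 5 y \right)} - 5 \cos{\left(\frac{y^{3}}{3} - 5 y \right)}
This equals f(y) exactly, so the claim holds.

Valid: G'(y) = f(y).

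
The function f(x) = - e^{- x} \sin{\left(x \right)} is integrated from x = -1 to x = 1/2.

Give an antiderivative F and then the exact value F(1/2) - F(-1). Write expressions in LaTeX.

Antiderivative: F(x) = \frac{\left(\sin{\left(x \right)} + \cos{\left(x \right)}\right) e^{- x}}{2}; value = - \frac{e \cos{\left(1 \right)}}{2} + \frac{\sin{\left(\frac{1}{2} \right)}}{2 e^{\frac{1}{2}}} + \frac{\cos{\left(\frac{1}{2} \right)}}{2 e^{\frac{1}{2}}} + \frac{e \sin{\left(1 \right)}}{2}

A candidate is checked by its d/dx: the result must match f(x).
F(x) = \frac{\left(\sin{\left(x \right)} + \cos{\left(x \right)}\right) e^{- x}}{2} is an antiderivative of f.
Check: d/dx[\frac{\left(\sin{\left(x \right)} + \cos{\left(x \right)}\right) e^{- x}}{2}] = - e^{- x} \sin{\left(x \right)} = f(x).
F(1/2) = \frac{\sin{\left(\frac{1}{2} \right)}}{2 e^{\frac{1}{2}}} + \frac{\cos{\left(\frac{1}{2} \right)}}{2 e^{\frac{1}{2}}}; F(-1) = - \frac{e \sin{\left(1 \right)}}{2} + \frac{e \cos{\left(1 \right)}}{2}.
Integral = F(1/2) - F(-1) = - \frac{e \cos{\left(1 \right)}}{2} + \frac{\sin{\left(\frac{1}{2} \right)}}{2 e^{\frac{1}{2}}} + \frac{\cos{\left(\frac{1}{2} \right)}}{2 e^{\frac{1}{2}}} + \frac{e \sin{\left(1 \right)}}{2}.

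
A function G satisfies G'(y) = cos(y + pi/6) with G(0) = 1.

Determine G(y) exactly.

G(y) = (2*sin(y + pi/6) + 1)/2

Any candidate G(y) must reproduce the stated G'(y) exactly.
A general antiderivative is sin(y + pi/6) + C.
The condition gives C = 1 - (1/2) = 1/2.
So G(y) = (2*sin(y + pi/6) + 1)/2.
Check: d/dy[(2*sin(y + pi/6) + 1)/2] = cos(y + pi/6) = G'(y).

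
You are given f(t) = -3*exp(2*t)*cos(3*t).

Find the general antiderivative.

Differentiate the proposed F(t) back; it has to land on f(t) exactly.
Check: d/dt[-3*(3*sin(3*t) + 2*cos(3*t))*exp(2*t)/13] = -3*exp(2*t)*cos(3*t) = f(t).

F(t) = -3*(3*sin(3*t) + 2*cos(3*t))*exp(2*t)/13 + C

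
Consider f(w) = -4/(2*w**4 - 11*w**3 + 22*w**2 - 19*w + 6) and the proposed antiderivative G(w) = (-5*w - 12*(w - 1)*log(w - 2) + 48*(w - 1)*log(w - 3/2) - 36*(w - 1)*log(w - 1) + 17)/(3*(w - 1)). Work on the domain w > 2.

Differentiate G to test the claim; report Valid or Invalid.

d/dw[G] = -4/(2*w**4 - 11*w**3 + 22*w**2 - 19*w + 6)
This equals f(w) exactly, so the claim holds.

Valid. The derivative of G reproduces f.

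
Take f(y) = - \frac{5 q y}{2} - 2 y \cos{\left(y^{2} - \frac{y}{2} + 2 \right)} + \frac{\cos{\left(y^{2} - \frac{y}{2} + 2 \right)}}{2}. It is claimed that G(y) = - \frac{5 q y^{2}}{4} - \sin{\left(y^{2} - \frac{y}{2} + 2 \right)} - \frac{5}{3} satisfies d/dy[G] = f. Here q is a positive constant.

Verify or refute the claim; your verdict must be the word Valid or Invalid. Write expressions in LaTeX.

Valid: G'(y) = f(y).

d/dy[G] = - \frac{5 q y}{2} - 2 y \cos{\left(y^{2} - \frac{y}{2} + 2 \right)} + \frac{\cos{\left(y^{2} - \frac{y}{2} + 2 \right)}}{2}
This equals f(y) exactly, so the claim holds.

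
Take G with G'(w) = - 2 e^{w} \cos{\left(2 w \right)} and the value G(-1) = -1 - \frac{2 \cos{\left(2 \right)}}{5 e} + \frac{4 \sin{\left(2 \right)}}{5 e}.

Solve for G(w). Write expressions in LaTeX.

For G(w) to be correct, d/dw[G] must agree with the stated G'(w) identically.
A general antiderivative is - \frac{4 e^{w} \sin{\left(2 w \right)}}{5} - \frac{2 e^{w} \cos{\left(2 w \right)}}{5} + C.
The condition gives C = -1 - \frac{2 \cos{\left(2 \right)}}{5 e} + \frac{4 \sin{\left(2 \right)}}{5 e} - (- \frac{2 \cos{\left(2 \right)}}{5 e} + \frac{4 \sin{\left(2 \right)}}{5 e}) = -1.
So G(w) = - \frac{4 e^{w} \sin{\left(2 w \right)}}{5} - \frac{2 e^{w} \cos{\left(2 w \right)}}{5} - 1.
Check: d/dw[- \frac{4 e^{w} \sin{\left(2 w \right)}}{5} - \frac{2 e^{w} \cos{\left(2 w \right)}}{5} - 1] = - 2 e^{w} \cos{\left(2 w \right)} = G'(w).

G(w) = - \frac{4 e^{w} \sin{\left(2 w \right)}}{5} - \frac{2 e^{w} \cos{\left(2 w \right)}}{5} - 1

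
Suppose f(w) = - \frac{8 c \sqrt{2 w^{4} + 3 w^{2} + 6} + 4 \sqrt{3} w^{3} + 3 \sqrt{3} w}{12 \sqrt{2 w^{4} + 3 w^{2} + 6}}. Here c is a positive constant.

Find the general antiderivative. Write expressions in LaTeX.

Since d/dw undoes antidifferentiation here, F'(w) = f(w) is required of F(w).
Check: d/dw[\frac{\sqrt{3} \left(- 8 \sqrt{3} c w - 3 \sqrt{2 w^{4} + 3 w^{2} + 6}\right)}{36}] = \frac{- 8 c \sqrt{2 w^{4} + 3 w^{2} + 6} - 4 \sqrt{3} w^{3} - 3 \sqrt{3} w}{12 \sqrt{2 w^{4} + 3 w^{2} + 6}}, which equals f(w).

F(w) = \frac{\sqrt{3} \left(- 8 \sqrt{3} c w - 3 \sqrt{2 w^{4} + 3 w^{2} + 6}\right)}{36} + C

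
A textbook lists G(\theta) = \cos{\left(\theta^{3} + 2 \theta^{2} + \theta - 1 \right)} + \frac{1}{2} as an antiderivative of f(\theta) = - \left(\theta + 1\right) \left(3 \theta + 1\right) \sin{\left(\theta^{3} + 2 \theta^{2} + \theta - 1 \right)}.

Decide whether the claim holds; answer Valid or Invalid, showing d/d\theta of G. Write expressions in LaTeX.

Valid - the claim checks out under differentiation.

d/d\theta[G] = - 3 \theta^{2} \sin{\left(\theta^{3} + 2 \theta^{2} + \theta - 1 \right)} - 4 \theta \sin{\left(\theta^{3} + 2 \theta^{2} + \theta - 1 \right)} - \sin{\left(\theta^{3} + 2 \theta^{2} + \theta - 1 \right)}
This equals f(\theta) exactly, so the claim holds.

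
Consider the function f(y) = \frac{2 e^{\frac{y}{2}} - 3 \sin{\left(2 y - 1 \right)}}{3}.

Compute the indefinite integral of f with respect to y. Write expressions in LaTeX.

F(y) = \frac{4 e^{\frac{y}{2}}}{3} + \frac{\cos{\left(2 y - 1 \right)}}{2} + C

Check any antiderivative F(y) by computing F'(y) and comparing it with f(y).
Check: d/dy[\frac{4 e^{\frac{y}{2}}}{3} + \frac{\cos{\left(2 y - 1 \right)}}{2}] = \frac{2 e^{\frac{y}{2}}}{3} - \sin{\left(2 y - 1 \right)}, which equals f(y).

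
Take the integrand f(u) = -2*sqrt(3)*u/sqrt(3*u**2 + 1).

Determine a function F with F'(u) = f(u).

An antiderivative is F(u) = -2*sqrt(3)*sqrt(3*u**2 + 1)/3.

f matches the chain-rule pattern g'(h)*h' with inner function h(u) = u**2 + 1/3; substituting w = h(u) collapses the integral.
Check: d/du[-2*sqrt(3)*sqrt(3*u**2 + 1)/3] = -2*sqrt(3)*u/sqrt(3*u**2 + 1) = f(u).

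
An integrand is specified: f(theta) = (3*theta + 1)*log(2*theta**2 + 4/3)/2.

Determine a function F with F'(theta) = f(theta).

An antiderivative is F(theta) = (9*theta**2*log(2*theta**2 + 4/3) - 9*theta**2 + 6*theta*log(2*theta**2 + 4/3) - 12*theta + 6*log(theta**2 + 2/3) + 4*sqrt(6)*atan(sqrt(6)*theta/2))/12.

Check any antiderivative F(theta) by computing F'(theta) and comparing it with f(theta).
Check: d/dtheta[(9*theta**2*log(2*theta**2 + 4/3) - 9*theta**2 + 6*theta*log(2*theta**2 + 4/3) - 12*theta + 6*log(theta**2 + 2/3) + 4*sqrt(6)*atan(sqrt(6)*theta/2))/12] = 3*theta*log(theta**2 + 2/3)/2 + 3*theta*log(2)/2 + log(theta**2 + 2/3)/2 + log(2)/2, which equals f(theta).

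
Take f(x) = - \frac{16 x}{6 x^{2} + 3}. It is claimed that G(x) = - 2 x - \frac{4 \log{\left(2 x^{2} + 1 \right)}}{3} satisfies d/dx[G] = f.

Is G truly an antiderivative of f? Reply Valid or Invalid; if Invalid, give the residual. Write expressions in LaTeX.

d/dx[G] = \frac{- 12 x^{2} - 16 x - 6}{6 x^{2} + 3}
d/dx[G] - f(x) = -2 != 0.

Invalid: d/dx[G] - f = -2, which is not 0.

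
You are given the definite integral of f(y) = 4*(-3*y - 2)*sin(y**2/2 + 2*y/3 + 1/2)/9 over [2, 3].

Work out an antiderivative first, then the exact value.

Antiderivative: F(y) = 4*cos(y**2/2 + 2*y/3 + 1/2)/3; value = 4*cos(7)/3 - 4*cos(23/6)/3

The substitution u = y**2/2 + 2*y/3 + 1/2 works: f is exactly (dF/du)*(du/dy) for that inner function.
F(y) = 4*cos(y**2/2 + 2*y/3 + 1/2)/3 is an antiderivative of f.
Check: d/dy[4*cos(y**2/2 + 2*y/3 + 1/2)/3] = -4*y*sin(y**2/2 + 2*y/3 + 1/2)/3 - 8*sin(y**2/2 + 2*y/3 + 1/2)/9, which equals f(y).
F(3) = 4*cos(7)/3; F(2) = 4*cos(23/6)/3.
Integral = F(3) - F(2) = 4*cos(7)/3 - 4*cos(23/6)/3.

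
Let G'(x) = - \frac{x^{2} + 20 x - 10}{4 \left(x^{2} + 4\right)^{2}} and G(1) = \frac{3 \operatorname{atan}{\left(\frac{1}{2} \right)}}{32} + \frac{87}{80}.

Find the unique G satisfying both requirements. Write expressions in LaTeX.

A first test for any G(x): its x-derivative must equal the given G'(x).
A general antiderivative is - \frac{- 7 x - 40}{16 x^{2} + 64} + \frac{3 \operatorname{atan}{\left(\frac{x}{2} \right)}}{32} + C.
The condition gives C = \frac{3 \operatorname{atan}{\left(\frac{1}{2} \right)}}{32} + \frac{87}{80} - (\frac{3 \operatorname{atan}{\left(\frac{1}{2} \right)}}{32} + \frac{47}{80}) = \frac{1}{2}.
So G(x) = \frac{16 x^{2} + 14 x + 3 \left(x^{2} + 4\right) \operatorname{atan}{\left(\frac{x}{2} \right)} + 144}{32 \left(x^{2} + 4\right)}.
Check: d/dx[\frac{16 x^{2} + 14 x + 3 \left(x^{2} + 4\right) \operatorname{atan}{\left(\frac{x}{2} \right)} + 144}{32 \left(x^{2} + 4\right)}] = \frac{- x^{2} - 20 x + 10}{4 x^{4} + 32 x^{2} + 64}, which equals G'(x).

G(x) = \frac{16 x^{2} + 14 x + 3 \left(x^{2} + 4\right) \operatorname{atan}{\left(\frac{x}{2} \right)} + 144}{32 \left(x^{2} + 4\right)}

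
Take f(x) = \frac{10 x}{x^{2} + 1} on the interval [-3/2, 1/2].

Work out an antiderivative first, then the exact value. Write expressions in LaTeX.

The substitution u = x^{2} + 1 works: f is exactly (dF/du)*(du/dx) for that inner function.
F(x) = 5 \log{\left(x^{2} + 1 \right)} is an antiderivative of f.
Check: d/dx[5 \log{\left(x^{2} + 1 \right)}] = \frac{10 x}{x^{2} + 1} = f(x).
F(1/2) = 5 \log{\left(\frac{5}{4} \right)}; F(-3/2) = 5 \log{\left(\frac{13}{4} \right)}.
Integral = F(1/2) - F(-3/2) = - 5 \log{\left(\frac{13}{4} \right)} + 5 \log{\left(\frac{5}{4} \right)}.

Antiderivative: F(x) = 5 \log{\left(x^{2} + 1 \right)}; value = - 5 \log{\left(\frac{13}{4} \right)} + 5 \log{\left(\frac{5}{4} \right)}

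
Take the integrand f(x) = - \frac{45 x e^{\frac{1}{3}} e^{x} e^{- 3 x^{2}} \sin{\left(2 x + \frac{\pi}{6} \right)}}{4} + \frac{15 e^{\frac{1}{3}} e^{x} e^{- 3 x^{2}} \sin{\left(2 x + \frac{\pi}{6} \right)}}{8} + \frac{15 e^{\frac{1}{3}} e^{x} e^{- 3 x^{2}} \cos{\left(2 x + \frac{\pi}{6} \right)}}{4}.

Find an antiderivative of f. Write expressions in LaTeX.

An antiderivative is F(x) = \frac{15 e^{- 3 x^{2} + x + \frac{1}{3}} \sin{\left(2 x + \frac{\pi}{6} \right)}}{8}.

Recognize the product-rule pattern: f = u'v + uv' with u = \frac{15 e^{- 3 x^{2} + x + \frac{1}{3}}}{8}, v = \sin{\left(2 x + \frac{\pi}{6} \right)}, so integration by parts undoes it.
Check: d/dx[\frac{15 e^{- 3 x^{2} + x + \frac{1}{3}} \sin{\left(2 x + \frac{\pi}{6} \right)}}{8}] = - \frac{45 x e^{\frac{1}{3}} e^{x} e^{- 3 x^{2}} \sin{\left(2 x + \frac{\pi}{6} \right)}}{4} + \frac{15 e^{\frac{1}{3}} e^{x} e^{- 3 x^{2}} \sin{\left(2 x + \frac{\pi}{6} \right)}}{8} + \frac{15 e^{\frac{1}{3}} e^{x} e^{- 3 x^{2}} \cos{\left(2 x + \frac{\pi}{6} \right)}}{4} = f(x).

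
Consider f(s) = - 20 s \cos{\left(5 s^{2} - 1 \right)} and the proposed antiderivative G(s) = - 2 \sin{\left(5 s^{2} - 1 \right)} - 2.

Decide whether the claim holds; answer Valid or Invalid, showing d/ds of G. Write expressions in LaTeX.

d/ds[G] = - 20 s \cos{\left(5 s^{2} - 1 \right)}
This equals f(s) exactly, so the claim holds.

Valid. The derivative of G reproduces f.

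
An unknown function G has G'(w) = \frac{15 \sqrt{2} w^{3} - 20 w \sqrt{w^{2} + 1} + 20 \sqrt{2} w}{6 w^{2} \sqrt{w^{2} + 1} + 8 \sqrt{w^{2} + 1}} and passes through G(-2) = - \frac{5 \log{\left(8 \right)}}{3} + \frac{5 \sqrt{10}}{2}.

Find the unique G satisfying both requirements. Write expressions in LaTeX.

Differentiate the proposed G(w) back; it has to land on the given G'(w).
A general antiderivative is \frac{5 \sqrt{2 w^{2} + 2}}{2} - \frac{5 \log{\left(\frac{3 w^{2}}{2} + 2 \right)}}{3} + C.
The condition gives C = - \frac{5 \log{\left(8 \right)}}{3} + \frac{5 \sqrt{10}}{2} - (- \frac{5 \log{\left(8 \right)}}{3} + \frac{5 \sqrt{10}}{2}) = 0.
So G(w) = \frac{5 \sqrt{2 w^{2} + 2}}{2} - \frac{5 \log{\left(\frac{3 w^{2}}{2} + 2 \right)}}{3}.
Check: d/dw[\frac{5 \sqrt{2 w^{2} + 2}}{2} - \frac{5 \log{\left(\frac{3 w^{2}}{2} + 2 \right)}}{3}] = \frac{15 \sqrt{2} w^{3} - 20 w \sqrt{w^{2} + 1} + 20 \sqrt{2} w}{6 w^{2} \sqrt{w^{2} + 1} + 8 \sqrt{w^{2} + 1}} = G'(w).

G(w) = \frac{5 \sqrt{2 w^{2} + 2}}{2} - \frac{5 \log{\left(\frac{3 w^{2}}{2} + 2 \right)}}{3}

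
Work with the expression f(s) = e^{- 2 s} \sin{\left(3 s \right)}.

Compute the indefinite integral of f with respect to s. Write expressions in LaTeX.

F(s) = - \frac{\left(2 \sin{\left(3 s \right)} + 3 \cos{\left(3 s \right)}\right) e^{- 2 s}}{13} + C

A candidate is checked by its d/ds: the result must match f(s).
Check: d/ds[- \frac{\left(2 \sin{\left(3 s \right)} + 3 \cos{\left(3 s \right)}\right) e^{- 2 s}}{13}] = e^{- 2 s} \sin{\left(3 s \right)} = f(s).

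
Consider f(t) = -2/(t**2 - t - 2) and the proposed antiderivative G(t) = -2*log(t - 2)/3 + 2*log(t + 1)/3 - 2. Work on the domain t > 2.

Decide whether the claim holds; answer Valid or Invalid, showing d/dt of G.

Valid - differentiating G returns exactly f.

d/dt[G] = -2/(t**2 - t - 2)
This equals f(t) exactly, so the claim holds.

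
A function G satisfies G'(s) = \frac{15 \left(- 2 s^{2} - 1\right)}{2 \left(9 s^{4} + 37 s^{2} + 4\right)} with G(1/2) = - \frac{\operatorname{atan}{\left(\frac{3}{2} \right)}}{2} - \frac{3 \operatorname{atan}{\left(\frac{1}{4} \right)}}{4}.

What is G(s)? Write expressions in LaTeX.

A first test for any G(s): its s-derivative must equal the given G'(s).
A general antiderivative is - \frac{3 \operatorname{atan}{\left(\frac{s}{2} \right)}}{4} - \frac{\operatorname{atan}{\left(3 s \right)}}{2} + C.
The condition gives C = - \frac{\operatorname{atan}{\left(\frac{3}{2} \right)}}{2} - \frac{3 \operatorname{atan}{\left(\frac{1}{4} \right)}}{4} - (- \frac{\operatorname{atan}{\left(\frac{3}{2} \right)}}{2} - \frac{3 \operatorname{atan}{\left(\frac{1}{4} \right)}}{4}) = 0.
So G(s) = \frac{- 3 \operatorname{atan}{\left(\frac{s}{2} \right)} - 2 \operatorname{atan}{\left(3 s \right)}}{4}.
Check: d/ds[\frac{- 3 \operatorname{atan}{\left(\frac{s}{2} \right)} - 2 \operatorname{atan}{\left(3 s \right)}}{4}] = \frac{- 30 s^{2} - 15}{18 s^{4} + 74 s^{2} + 8}, which equals G'(s).

G(s) = \frac{- 3 \operatorname{atan}{\left(\frac{s}{2} \right)} - 2 \operatorname{atan}{\left(3 s \right)}}{4}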